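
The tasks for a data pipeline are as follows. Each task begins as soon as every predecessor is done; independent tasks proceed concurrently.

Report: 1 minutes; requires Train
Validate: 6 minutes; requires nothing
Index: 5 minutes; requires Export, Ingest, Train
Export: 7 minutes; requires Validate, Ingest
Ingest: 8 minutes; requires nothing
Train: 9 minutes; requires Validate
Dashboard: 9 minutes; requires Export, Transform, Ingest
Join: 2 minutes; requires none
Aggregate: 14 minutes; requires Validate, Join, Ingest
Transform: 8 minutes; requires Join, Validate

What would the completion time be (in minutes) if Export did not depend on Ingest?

Original critical path: Ingest→Export→Dashboard = 8+7+9 = 24 ⇒ 24 minutes.
Without Ingest→Export, Export's earliest start moves from 8 to 6.
The longest chain is now Validate→Transform→Dashboard = 6+8+9 = 23, so the job takes 23 minutes.

23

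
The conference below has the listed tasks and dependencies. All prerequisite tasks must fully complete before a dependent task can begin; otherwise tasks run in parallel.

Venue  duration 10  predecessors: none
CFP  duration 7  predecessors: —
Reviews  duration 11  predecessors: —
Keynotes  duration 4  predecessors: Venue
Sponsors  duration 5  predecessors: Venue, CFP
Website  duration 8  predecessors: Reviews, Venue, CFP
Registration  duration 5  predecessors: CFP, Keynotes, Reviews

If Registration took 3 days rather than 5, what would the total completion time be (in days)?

As given, the longest chain is Venue→Keynotes→Registration = 10+4+5 = 19, so the finish is 19 days.
Since Registration is critical, the -2 change carries straight to that chain (now 17 days).
Now Reviews→Website = 11+8 = 19 is longest, so the finish becomes 19 days.

19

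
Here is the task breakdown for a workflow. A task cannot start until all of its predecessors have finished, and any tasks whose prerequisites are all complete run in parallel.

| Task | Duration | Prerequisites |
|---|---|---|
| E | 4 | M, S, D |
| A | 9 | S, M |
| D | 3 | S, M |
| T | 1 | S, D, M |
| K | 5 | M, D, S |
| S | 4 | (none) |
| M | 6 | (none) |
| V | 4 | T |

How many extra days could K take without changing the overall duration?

M→A = 6+9 = 15 sets the makespan at 15 days.
The longest chain containing K totals 14 days.
Float = 15 − 14 = 1.

1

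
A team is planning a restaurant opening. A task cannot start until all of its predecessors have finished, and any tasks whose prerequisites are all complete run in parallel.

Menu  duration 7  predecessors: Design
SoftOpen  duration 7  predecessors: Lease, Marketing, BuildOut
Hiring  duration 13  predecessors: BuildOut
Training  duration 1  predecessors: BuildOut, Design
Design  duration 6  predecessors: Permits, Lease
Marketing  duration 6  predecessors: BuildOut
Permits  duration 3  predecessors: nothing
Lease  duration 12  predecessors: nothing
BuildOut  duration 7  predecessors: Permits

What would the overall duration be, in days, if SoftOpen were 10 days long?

26

Critical path before the change: Lease→Design→Menu = 12+6+7 = 25 giving 25 days.
The longest path through SoftOpen is only 23 days, so SoftOpen has float 2.
The binding chain switches to Permits→BuildOut→Marketing→SoftOpen = 3+7+6+10 = 26; finish 26 days.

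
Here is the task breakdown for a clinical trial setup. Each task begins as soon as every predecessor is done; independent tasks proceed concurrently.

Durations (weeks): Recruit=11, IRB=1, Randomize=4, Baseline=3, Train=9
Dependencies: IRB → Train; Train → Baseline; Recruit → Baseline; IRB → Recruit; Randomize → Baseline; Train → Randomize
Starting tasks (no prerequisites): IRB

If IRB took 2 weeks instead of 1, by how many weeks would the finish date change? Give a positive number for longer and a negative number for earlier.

1

The binding path is IRB→Train→Randomize→Baseline = 1+9+4+3 = 17; finish at 17 weeks.
IRB lies on that path, so at 2 weeks the path becomes 18 weeks.
No other chain overtakes it, so the finish is 18 weeks.
Change in finish: 18 − 17 = +1 weeks.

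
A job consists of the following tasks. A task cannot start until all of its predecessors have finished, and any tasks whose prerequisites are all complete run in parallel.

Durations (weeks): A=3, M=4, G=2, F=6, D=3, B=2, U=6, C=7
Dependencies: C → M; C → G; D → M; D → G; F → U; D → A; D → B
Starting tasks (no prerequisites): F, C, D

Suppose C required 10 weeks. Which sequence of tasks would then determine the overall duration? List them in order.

Actual critical path: F→U = 6+6 = 12 ⇒ 12 weeks.
C has 1 week of float (longest path through it is 11).
Now C→M = 10+4 = 14 is longest, so the finish becomes 14 weeks.

C, M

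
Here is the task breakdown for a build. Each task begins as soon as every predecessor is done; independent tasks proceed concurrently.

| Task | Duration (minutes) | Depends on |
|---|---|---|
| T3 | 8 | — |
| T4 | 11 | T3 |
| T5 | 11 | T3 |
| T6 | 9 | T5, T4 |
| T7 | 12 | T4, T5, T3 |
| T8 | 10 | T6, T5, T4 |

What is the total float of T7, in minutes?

7

T3→T4→T6→T8 = 8+11+9+10 = 38 sets the makespan at 38 minutes.
Longest path through T7: 31 minutes (earliest finish 31, latest finish 38).
So T7 can slip 38 − 31 = 7 minutes.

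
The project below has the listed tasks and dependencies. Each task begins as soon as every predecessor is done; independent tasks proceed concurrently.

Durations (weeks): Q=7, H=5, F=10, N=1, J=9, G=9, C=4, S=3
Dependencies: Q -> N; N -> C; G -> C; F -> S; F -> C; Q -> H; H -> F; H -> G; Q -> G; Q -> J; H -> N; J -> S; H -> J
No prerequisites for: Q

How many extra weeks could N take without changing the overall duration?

9

Q→H→F→C = 7+5+10+4 = 26 sets the makespan at 26 weeks.
Longest path through N: 17 weeks (earliest finish 13, latest finish 22).
Float = 26 − 17 = 9.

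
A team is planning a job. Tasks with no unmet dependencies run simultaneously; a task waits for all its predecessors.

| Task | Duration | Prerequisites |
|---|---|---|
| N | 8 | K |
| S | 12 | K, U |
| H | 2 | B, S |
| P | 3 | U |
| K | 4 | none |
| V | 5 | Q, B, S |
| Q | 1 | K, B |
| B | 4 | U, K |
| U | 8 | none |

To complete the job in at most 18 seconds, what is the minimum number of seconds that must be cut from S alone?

Current finish: 25 seconds; target: 18.
S is on every critical path, so each second cut from S cuts the finish by one (this holds down to a finish of 18).
Need 25 − 18 = 7 seconds off S → S becomes 5 seconds, finish becomes 18.

7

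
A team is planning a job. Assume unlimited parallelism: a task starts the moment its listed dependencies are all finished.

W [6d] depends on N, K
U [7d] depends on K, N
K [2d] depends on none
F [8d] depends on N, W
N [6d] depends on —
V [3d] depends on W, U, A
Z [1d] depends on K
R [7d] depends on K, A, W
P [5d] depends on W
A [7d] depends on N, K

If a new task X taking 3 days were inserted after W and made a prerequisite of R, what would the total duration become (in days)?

Originally the job takes 20 days.
With X inserted, R now waits for max(K, A, W, X).
New critical path: N→W→X→R = 6+6+3+7 = 22 ⇒ 22 days.

22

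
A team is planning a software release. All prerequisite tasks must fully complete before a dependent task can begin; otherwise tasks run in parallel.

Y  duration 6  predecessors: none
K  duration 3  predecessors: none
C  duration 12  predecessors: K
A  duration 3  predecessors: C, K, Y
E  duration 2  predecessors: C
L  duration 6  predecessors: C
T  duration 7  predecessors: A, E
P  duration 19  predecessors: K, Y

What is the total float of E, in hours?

1

Y→P = 6+19 = 25 sets the makespan at 25 hours.
E finishes as early as 17 and must finish by 18.
Float = 25 − 24 = 1.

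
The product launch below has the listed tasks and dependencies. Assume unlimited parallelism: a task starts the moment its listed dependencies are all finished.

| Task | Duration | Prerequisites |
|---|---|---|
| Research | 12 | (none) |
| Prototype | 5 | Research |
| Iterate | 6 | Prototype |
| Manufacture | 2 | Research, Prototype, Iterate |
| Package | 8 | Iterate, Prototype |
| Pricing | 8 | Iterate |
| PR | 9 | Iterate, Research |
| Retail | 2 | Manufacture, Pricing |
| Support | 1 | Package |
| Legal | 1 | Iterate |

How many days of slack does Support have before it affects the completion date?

1

The longest chain is Research→Prototype→Iterate→Pricing→Retail = 12+5+6+8+2 = 33; overall finish 33 days.
Support finishes as early as 32 and must finish by 33.
So Support can slip 33 − 32 = 1 day.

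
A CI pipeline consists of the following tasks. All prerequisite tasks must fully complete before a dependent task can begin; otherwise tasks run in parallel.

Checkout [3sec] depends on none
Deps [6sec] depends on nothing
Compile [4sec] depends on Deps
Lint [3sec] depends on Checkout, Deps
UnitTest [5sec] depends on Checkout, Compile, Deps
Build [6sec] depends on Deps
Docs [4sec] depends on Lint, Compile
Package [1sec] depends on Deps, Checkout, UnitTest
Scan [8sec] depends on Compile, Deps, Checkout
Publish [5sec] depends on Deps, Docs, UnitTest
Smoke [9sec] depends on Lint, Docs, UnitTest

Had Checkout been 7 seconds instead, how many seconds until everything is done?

24

As given, the longest chain is Deps→Compile→UnitTest→Smoke = 6+4+5+9 = 24, so the finish is 24 seconds.
Checkout has 5 seconds of float (longest path through it is 19).
No other chain overtakes it, so the finish is 24 seconds.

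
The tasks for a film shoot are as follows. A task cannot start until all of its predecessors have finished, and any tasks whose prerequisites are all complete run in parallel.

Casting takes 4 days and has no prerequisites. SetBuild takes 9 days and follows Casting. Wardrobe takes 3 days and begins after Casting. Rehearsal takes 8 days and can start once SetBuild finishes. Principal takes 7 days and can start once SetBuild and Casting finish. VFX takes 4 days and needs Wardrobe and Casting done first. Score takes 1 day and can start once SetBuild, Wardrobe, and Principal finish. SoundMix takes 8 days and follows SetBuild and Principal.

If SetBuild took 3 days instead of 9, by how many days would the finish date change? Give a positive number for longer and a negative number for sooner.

-6

As given, the longest chain is Casting→SetBuild→Principal→SoundMix = 4+9+7+8 = 28, so the finish is 28 days.
SetBuild is on the critical path; changing it to 3 makes that path 22 days.
No other chain overtakes it, so the finish is 22 days.
Change in finish: 22 − 28 = -6 days.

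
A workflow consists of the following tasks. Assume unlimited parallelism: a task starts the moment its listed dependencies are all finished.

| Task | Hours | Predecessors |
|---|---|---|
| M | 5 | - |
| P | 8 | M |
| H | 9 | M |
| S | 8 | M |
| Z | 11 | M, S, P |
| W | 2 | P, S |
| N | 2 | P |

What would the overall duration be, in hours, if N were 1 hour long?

24

Critical path before the change: M→P→Z = 5+8+11 = 24 giving 24 hours.
The longest path through N is only 15 hours, so N has float 9.
No other chain overtakes it, so the finish is 24 hours.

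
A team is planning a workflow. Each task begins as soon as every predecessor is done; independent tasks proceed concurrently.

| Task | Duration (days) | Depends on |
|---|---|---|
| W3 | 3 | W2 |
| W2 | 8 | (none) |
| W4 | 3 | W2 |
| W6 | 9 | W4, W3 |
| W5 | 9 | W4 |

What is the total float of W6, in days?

The longest chain is W2→W3→W6 = 8+3+9 = 20; overall finish 20 days.
W6 finishes as early as 20 and must finish by 20.
So W6 can slip 20 − 20 = 0 days.

0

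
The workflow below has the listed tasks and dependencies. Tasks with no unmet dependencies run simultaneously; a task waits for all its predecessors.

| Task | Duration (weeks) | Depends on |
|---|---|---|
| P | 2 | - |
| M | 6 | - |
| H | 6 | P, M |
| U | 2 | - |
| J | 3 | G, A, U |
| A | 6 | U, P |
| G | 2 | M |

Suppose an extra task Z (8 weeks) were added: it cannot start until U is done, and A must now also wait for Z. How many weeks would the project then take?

Originally the project takes 12 weeks.
With Z inserted, A now waits for max(U, P, Z).
New critical path: U→Z→A→J = 2+8+6+3 = 19 ⇒ 19 weeks.

19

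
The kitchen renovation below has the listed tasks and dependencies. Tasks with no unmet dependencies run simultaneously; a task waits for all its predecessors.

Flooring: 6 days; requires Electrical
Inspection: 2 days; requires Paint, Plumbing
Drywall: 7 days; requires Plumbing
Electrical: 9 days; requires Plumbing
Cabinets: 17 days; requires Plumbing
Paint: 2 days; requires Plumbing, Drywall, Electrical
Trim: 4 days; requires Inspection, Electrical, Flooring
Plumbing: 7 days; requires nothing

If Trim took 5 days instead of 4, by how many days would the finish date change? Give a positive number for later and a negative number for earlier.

1

The binding path is Plumbing→Electrical→Flooring→Trim = 7+9+6+4 = 26; finish at 26 days.
Since Trim is critical, the +1 change carries straight to that chain (now 27 days).
No other chain overtakes it, so the finish is 27 days.
Change in finish: 27 − 26 = +1 days.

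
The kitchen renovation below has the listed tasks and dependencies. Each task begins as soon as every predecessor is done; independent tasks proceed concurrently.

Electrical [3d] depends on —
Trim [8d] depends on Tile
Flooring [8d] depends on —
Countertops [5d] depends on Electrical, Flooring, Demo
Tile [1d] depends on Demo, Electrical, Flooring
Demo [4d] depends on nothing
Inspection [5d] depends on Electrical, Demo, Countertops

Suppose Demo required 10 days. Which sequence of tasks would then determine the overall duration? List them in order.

As given, the longest chain is Flooring→Countertops→Inspection = 8+5+5 = 18, so the finish is 18 days.
Demo is off the critical path — its longest chain is 14 days, giving 4 of slack.
Now Demo→Countertops→Inspection = 10+5+5 = 20 is longest, so the finish becomes 20 days.

Demo, Countertops, Inspection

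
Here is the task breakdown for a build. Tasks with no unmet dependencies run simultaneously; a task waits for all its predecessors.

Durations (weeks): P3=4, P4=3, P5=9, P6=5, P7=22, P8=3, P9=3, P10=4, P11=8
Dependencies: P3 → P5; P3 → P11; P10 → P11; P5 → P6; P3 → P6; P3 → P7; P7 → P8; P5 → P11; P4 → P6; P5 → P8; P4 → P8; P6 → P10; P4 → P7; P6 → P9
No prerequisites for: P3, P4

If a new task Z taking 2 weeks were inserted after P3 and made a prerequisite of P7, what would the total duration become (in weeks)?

Originally the schedule takes 30 weeks.
With Z inserted, P7 now waits for max(P4, P3, Z).
New critical path: P3→Z→P7→P8 = 4+2+22+3 = 31 ⇒ 31 weeks.

31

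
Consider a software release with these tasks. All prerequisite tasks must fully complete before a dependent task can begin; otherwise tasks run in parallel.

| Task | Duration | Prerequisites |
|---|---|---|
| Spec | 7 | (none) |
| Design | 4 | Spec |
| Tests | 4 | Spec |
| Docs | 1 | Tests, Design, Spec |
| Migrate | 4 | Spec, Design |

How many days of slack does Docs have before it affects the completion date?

Spec→Design→Migrate = 7+4+4 = 15 sets the makespan at 15 days.
Docs finishes as early as 12 and must finish by 15.
Float = 15 − 12 = 3.

3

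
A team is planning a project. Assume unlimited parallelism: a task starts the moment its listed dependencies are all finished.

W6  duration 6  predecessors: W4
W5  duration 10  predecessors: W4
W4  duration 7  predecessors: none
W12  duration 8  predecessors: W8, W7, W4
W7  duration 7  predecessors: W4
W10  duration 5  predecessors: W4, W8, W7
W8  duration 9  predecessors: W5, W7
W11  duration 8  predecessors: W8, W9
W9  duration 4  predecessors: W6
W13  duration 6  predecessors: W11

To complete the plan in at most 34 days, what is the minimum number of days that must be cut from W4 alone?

Current finish: 40 days; target: 34.
W4 is on every critical path, so each day cut from W4 cuts the finish by one (this holds down to a finish of 34).
Need 40 − 34 = 6 days off W4 → W4 becomes 1 day, finish becomes 34.

6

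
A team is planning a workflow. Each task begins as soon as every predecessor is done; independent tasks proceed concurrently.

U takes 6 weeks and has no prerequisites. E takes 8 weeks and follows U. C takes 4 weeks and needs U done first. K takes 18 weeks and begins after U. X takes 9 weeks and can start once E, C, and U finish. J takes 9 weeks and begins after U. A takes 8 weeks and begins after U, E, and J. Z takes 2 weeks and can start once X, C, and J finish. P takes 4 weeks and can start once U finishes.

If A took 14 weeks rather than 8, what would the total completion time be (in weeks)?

29

Baseline: U→E→X→Z = 6+8+9+2 = 25 → 25 weeks.
A has 2 weeks of float (longest path through it is 23).
New critical path: U→J→A = 6+9+14 = 29 ⇒ 29 weeks.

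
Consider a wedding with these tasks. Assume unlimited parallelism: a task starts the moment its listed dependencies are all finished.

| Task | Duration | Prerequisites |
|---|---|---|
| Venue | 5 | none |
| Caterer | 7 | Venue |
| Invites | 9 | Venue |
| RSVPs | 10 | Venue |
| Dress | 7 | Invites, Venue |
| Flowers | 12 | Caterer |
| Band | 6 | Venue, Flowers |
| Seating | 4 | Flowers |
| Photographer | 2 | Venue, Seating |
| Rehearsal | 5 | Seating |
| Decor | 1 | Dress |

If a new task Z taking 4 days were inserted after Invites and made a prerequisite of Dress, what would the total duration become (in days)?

Originally the job takes 33 days.
With Z inserted, Dress now waits for max(Invites, Venue, Z).
New critical path: Venue→Caterer→Flowers→Seating→Rehearsal = 5+7+12+4+5 = 33 ⇒ 33 days.

33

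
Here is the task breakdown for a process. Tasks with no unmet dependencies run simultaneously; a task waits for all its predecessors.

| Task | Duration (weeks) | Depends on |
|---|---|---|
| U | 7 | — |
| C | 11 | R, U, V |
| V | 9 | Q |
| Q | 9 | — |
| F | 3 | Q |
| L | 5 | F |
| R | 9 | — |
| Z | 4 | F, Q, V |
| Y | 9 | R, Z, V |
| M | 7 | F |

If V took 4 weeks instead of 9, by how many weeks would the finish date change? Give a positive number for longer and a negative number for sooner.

Baseline: Q→V→Z→Y = 9+9+4+9 = 31 → 31 weeks.
V lies on that path, so at 4 weeks the path becomes 26 weeks.
That remains the longest chain; total 26 weeks.
Change in finish: 26 − 31 = -5 weeks.

-5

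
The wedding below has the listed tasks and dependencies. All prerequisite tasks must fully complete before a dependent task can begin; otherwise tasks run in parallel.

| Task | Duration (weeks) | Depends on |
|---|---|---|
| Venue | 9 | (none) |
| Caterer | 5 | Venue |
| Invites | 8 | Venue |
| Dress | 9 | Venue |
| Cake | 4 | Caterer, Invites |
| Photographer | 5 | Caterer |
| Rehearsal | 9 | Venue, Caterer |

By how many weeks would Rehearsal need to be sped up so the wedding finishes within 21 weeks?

2

Current finish: 23 weeks; target: 21.
Rehearsal is on every critical path, so each week cut from Rehearsal cuts the finish by one (this holds down to a finish of 21).
Need 23 − 21 = 2 weeks off Rehearsal → Rehearsal becomes 7 weeks, finish becomes 21.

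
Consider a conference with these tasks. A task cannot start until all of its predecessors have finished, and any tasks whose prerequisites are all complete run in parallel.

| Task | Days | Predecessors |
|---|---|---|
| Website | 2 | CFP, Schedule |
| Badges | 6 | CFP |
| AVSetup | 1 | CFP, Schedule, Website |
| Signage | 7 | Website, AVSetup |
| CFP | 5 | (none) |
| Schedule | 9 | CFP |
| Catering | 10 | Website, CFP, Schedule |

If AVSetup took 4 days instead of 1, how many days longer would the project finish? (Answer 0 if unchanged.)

1

As given, the longest chain is CFP→Schedule→Website→Catering = 5+9+2+10 = 26, so the finish is 26 days.
AVSetup has 2 days of float (longest path through it is 24).
The binding chain switches to CFP→Schedule→Website→AVSetup→Signage = 5+9+2+4+7 = 27; finish 27 days.
Change in finish: 27 − 26 = +1 days.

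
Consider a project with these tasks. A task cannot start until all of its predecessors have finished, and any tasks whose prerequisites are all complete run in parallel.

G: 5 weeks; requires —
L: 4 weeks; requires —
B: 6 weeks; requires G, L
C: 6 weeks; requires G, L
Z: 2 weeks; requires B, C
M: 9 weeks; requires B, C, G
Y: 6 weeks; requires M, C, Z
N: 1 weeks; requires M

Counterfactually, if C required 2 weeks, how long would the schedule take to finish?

26

Actual critical path: G→C→M→Y = 5+6+9+6 = 26 ⇒ 26 weeks.
Since C is critical, the -4 change carries straight to that chain (now 22 weeks).
Now G→B→M→Y = 5+6+9+6 = 26 is longest, so the finish becomes 26 weeks.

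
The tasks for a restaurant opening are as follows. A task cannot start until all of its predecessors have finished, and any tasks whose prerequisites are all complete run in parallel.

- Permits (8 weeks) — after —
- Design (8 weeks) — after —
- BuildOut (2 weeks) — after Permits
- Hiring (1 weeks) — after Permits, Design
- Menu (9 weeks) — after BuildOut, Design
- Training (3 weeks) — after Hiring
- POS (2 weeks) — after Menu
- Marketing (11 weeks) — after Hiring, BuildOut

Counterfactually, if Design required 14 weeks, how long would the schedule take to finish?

Baseline: Permits→BuildOut→Menu→POS = 8+2+9+2 = 21 → 21 weeks.
Design has 1 week of float (longest path through it is 20).
New critical path: Design→Hiring→Marketing = 14+1+11 = 26 ⇒ 26 weeks.

26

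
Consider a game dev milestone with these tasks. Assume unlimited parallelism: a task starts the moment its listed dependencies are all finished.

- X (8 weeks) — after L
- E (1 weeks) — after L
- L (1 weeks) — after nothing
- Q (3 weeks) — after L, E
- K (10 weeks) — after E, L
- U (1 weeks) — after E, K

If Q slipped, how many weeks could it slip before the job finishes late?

8

The longest chain is L→E→K→U = 1+1+10+1 = 13; overall finish 13 weeks.
Q finishes as early as 5 and must finish by 13.
So Q can slip 13 − 5 = 8 weeks.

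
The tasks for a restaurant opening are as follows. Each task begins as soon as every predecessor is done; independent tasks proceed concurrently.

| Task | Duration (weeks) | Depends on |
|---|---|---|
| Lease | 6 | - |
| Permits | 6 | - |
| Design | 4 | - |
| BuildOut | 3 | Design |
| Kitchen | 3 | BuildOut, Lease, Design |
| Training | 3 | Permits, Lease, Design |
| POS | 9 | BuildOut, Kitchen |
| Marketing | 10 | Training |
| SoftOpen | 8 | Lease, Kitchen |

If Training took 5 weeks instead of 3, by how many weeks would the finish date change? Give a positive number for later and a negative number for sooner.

As given, the longest chain is Lease→Training→Marketing = 6+3+10 = 19, so the finish is 19 weeks.
Training is on the critical path; changing it to 5 makes that path 21 weeks.
That remains the longest chain; total 21 weeks.
Change in finish: 21 − 19 = +2 weeks.

2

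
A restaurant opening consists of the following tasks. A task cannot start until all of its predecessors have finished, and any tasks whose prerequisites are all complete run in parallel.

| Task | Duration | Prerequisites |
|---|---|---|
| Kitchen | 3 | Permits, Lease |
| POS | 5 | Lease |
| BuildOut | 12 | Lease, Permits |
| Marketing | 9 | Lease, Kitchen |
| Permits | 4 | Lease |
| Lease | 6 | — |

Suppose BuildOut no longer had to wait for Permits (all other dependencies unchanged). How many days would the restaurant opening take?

With the dependency in place, Lease→Permits→BuildOut = 6+4+12 = 22 sets the finish at 22 days.
Without Permits→BuildOut, BuildOut's earliest start moves from 10 to 6.
After: Lease→Permits→Kitchen→Marketing = 6+4+3+9 = 22 → 22 days.

22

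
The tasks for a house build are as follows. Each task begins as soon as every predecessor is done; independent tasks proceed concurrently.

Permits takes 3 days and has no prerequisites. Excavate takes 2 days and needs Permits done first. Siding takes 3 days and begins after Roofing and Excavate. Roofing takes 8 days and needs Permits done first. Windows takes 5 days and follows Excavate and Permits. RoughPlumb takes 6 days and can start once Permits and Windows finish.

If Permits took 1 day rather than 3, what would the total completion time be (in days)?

14

Critical path before the change: Permits→Excavate→Windows→RoughPlumb = 3+2+5+6 = 16 giving 16 days.
Permits lies on that path, so at 1 day the path becomes 14 days.
That remains the longest chain; total 14 days.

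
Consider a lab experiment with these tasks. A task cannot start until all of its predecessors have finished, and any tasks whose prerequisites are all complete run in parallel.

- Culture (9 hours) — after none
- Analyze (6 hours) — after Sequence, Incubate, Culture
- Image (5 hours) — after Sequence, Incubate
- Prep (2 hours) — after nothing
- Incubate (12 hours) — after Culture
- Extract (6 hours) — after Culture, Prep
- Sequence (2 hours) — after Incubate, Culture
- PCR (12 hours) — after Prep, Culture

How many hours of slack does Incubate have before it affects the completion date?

Culture→Incubate→Sequence→Analyze = 9+12+2+6 = 29 sets the makespan at 29 hours.
Incubate finishes as early as 21 and must finish by 21.
Slack of Incubate = 9 − 9 = 0 hours.

0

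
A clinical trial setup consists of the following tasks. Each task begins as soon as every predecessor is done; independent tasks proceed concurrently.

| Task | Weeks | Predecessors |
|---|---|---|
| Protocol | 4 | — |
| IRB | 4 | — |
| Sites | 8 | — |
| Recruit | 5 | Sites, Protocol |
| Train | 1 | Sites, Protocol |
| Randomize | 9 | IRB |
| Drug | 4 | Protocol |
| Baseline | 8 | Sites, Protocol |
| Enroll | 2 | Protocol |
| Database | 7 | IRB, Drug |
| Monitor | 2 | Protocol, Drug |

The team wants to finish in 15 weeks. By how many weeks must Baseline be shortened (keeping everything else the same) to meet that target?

Current finish: 16 weeks; target: 15.
Baseline is on every critical path, so each week cut from Baseline cuts the finish by one (this holds down to a finish of 15).
Need 16 − 15 = 1 week off Baseline → Baseline becomes 7 weeks, finish becomes 15.

1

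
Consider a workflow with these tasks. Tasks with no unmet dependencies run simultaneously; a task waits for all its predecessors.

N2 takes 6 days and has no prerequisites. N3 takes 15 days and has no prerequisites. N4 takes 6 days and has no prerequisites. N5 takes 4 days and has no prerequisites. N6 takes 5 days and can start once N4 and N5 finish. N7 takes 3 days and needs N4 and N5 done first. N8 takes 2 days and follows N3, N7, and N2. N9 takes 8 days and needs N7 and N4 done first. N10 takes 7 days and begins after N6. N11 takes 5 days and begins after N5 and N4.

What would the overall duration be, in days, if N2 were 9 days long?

Critical path before the change: N4→N6→N10 = 6+5+7 = 18 giving 18 days.
N2 is off the critical path — its longest chain is 8 days, giving 10 of slack.
The critical path is still N4→N6→N10; finish is now 18 days.

18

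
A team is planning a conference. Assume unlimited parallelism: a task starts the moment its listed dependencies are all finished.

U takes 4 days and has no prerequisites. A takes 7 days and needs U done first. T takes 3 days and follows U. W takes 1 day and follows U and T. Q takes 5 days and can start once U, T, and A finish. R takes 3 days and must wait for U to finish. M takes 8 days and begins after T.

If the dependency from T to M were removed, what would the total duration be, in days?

16

Original critical path: U→A→Q = 4+7+5 = 16 ⇒ 16 days.
Without T→M, M's earliest start moves from 7 to 0.
New critical path: U→A→Q = 4+7+5 = 16 ⇒ 16 days.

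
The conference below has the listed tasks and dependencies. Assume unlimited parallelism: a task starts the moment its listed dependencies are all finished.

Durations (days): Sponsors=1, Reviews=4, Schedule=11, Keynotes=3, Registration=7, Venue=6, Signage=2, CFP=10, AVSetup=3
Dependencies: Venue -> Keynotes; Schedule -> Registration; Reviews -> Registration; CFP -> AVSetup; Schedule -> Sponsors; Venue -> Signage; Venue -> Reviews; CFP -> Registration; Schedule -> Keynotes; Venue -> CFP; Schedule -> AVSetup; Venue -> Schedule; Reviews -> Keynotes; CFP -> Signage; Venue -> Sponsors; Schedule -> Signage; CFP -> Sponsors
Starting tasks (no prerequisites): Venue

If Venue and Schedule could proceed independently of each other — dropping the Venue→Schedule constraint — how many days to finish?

23

Original critical path: Venue→Schedule→Registration = 6+11+7 = 24 ⇒ 24 days.
Without Venue→Schedule, Schedule's earliest start moves from 6 to 0.
After: Venue→CFP→Registration = 6+10+7 = 23 → 23 days.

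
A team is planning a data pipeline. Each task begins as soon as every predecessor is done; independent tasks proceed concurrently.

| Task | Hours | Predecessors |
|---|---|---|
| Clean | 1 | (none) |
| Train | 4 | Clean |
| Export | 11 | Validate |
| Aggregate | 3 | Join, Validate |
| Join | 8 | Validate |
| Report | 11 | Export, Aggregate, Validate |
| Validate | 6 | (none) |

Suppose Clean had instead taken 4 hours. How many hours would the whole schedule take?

28

Baseline: Validate→Join→Aggregate→Report = 6+8+3+11 = 28 → 28 hours.
Clean is off the critical path — its longest chain is 5 hours, giving 23 of slack.
That remains the longest chain; total 28 hours.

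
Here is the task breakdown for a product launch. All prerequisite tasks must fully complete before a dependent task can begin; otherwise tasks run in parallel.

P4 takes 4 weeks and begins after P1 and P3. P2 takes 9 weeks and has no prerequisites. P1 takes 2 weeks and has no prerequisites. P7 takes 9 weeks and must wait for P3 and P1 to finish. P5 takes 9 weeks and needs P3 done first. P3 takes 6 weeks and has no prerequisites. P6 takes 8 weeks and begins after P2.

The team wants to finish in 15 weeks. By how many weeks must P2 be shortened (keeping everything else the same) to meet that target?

Current finish: 17 weeks; target: 15.
P2 is on every critical path, so each week cut from P2 cuts the finish by one (this holds down to a finish of 15).
Need 17 − 15 = 2 weeks off P2 → P2 becomes 7 weeks, finish becomes 15.

2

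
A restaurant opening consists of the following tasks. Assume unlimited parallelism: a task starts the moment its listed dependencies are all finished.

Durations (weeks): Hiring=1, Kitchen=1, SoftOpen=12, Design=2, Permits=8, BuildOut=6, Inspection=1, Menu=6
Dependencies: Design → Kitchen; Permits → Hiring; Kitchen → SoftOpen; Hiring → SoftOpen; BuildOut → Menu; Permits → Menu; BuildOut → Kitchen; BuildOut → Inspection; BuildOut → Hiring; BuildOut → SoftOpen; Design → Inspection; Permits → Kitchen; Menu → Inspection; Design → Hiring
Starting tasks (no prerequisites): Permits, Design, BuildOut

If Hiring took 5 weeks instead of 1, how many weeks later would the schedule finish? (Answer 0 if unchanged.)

Critical path before the change: Permits→Hiring→SoftOpen = 8+1+12 = 21 giving 21 weeks.
Hiring lies on that path, so at 5 weeks the path becomes 25 weeks.
That remains the longest chain; total 25 weeks.
Change in finish: 25 − 21 = +4 weeks.

4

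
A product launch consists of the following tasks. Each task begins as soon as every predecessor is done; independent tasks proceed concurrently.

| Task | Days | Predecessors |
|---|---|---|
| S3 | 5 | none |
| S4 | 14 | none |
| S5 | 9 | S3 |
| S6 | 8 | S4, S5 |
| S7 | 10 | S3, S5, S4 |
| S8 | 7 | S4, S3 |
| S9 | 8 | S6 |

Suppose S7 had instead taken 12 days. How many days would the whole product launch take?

30

The binding path is S3→S5→S6→S9 = 5+9+8+8 = 30; finish at 30 days.
S7 has 6 days of float (longest path through it is 24).
The critical path is still S3→S5→S6→S9; finish is now 30 days.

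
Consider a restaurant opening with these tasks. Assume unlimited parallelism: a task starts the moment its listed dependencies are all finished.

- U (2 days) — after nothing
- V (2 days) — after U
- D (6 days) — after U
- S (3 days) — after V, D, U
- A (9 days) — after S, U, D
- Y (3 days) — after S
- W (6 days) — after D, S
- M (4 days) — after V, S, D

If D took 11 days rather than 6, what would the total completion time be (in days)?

25

The binding path is U→D→S→A = 2+6+3+9 = 20; finish at 20 days.
Since D is critical, the +5 change carries straight to that chain (now 25 days).
No other chain overtakes it, so the finish is 25 days.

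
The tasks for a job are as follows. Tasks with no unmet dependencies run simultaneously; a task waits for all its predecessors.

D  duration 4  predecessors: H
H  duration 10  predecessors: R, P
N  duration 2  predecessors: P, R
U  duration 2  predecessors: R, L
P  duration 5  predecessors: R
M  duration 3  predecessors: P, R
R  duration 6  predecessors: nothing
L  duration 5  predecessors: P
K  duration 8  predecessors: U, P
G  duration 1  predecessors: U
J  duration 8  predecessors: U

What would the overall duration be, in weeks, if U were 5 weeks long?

29

Critical path before the change: R→P→L→U→J = 6+5+5+2+8 = 26 giving 26 weeks.
Since U is critical, the +3 change carries straight to that chain (now 29 weeks).
No other chain overtakes it, so the finish is 29 weeks.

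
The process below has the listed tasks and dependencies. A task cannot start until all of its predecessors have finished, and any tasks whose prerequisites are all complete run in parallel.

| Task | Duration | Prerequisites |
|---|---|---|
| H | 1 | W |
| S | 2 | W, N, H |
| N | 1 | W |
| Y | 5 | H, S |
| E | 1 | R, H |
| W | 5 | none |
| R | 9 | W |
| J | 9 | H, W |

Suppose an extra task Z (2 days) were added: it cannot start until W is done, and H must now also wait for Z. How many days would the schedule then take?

Originally the schedule takes 15 days.
With Z inserted, H now waits for max(W, Z).
New critical path: W→Z→H→J = 5+2+1+9 = 17 ⇒ 17 days.

17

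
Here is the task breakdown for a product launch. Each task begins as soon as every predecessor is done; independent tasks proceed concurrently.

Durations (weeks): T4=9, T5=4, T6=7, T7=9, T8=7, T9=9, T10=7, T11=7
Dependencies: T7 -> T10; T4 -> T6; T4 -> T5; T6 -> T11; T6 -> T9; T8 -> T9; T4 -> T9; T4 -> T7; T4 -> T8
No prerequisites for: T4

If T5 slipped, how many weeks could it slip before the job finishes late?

12

T4→T6→T9 = 9+7+9 = 25 sets the makespan at 25 weeks.
The longest chain containing T5 totals 13 weeks.
Float = 25 − 13 = 12.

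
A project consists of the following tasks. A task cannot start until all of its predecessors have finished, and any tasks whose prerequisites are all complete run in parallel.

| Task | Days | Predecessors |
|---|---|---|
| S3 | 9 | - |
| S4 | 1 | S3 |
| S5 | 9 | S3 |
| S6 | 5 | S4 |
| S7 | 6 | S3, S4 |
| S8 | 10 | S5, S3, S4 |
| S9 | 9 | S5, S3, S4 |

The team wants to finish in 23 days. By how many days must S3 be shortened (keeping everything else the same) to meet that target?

Current finish: 28 days; target: 23.
S3 is on every critical path, so each day cut from S3 cuts the finish by one (this holds down to a finish of 20).
Need 28 − 23 = 5 days off S3 → S3 becomes 4 days, finish becomes 23.

5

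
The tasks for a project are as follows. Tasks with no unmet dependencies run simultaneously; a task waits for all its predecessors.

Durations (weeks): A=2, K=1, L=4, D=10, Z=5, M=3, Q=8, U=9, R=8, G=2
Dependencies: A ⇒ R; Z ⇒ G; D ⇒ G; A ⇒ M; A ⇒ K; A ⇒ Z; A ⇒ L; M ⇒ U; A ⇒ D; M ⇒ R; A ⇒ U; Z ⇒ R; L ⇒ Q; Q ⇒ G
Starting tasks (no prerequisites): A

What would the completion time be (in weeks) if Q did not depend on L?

Original critical path: A→L→Q→G = 2+4+8+2 = 16 ⇒ 16 weeks.
Without L→Q, Q's earliest start moves from 6 to 0.
After: A→Z→R = 2+5+8 = 15 → 15 weeks.

15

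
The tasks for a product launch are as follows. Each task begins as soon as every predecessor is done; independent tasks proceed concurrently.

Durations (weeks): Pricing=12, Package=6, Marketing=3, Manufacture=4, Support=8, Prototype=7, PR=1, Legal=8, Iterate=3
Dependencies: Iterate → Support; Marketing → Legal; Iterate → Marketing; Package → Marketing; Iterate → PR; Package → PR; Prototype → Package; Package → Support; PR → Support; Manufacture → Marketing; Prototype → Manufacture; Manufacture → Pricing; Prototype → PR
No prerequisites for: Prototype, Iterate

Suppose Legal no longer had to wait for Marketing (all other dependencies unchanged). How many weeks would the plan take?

23

Before: longest chain Prototype→Package→Marketing→Legal = 7+6+3+8 = 24, finish 24.
Without Marketing→Legal, Legal's earliest start moves from 16 to 0.
New critical path: Prototype→Manufacture→Pricing = 7+4+12 = 23 ⇒ 23 weeks.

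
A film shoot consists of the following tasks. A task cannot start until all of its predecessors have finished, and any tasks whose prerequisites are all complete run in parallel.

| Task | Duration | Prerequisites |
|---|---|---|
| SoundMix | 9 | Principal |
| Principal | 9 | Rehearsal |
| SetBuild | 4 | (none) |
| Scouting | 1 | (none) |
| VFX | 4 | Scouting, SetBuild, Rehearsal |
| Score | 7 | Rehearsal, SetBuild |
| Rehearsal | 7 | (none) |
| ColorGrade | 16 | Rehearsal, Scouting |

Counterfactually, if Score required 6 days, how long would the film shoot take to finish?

25

Baseline: Rehearsal→Principal→SoundMix = 7+9+9 = 25 → 25 days.
The longest path through Score is only 14 days, so Score has float 11.
No other chain overtakes it, so the finish is 25 days.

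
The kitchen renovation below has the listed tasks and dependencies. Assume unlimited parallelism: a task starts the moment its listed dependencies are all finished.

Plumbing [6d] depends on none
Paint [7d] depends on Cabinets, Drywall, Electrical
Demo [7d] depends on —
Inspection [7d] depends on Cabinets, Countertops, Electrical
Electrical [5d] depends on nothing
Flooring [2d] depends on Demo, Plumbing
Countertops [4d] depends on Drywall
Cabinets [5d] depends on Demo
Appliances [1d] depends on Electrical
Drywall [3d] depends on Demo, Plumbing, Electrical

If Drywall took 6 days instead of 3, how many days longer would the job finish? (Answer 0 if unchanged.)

3

Critical path before the change: Demo→Drywall→Countertops→Inspection = 7+3+4+7 = 21 giving 21 days.
Drywall is on the critical path; changing it to 6 makes that path 24 days.
No other chain overtakes it, so the finish is 24 days.
Change in finish: 24 − 21 = +3 days.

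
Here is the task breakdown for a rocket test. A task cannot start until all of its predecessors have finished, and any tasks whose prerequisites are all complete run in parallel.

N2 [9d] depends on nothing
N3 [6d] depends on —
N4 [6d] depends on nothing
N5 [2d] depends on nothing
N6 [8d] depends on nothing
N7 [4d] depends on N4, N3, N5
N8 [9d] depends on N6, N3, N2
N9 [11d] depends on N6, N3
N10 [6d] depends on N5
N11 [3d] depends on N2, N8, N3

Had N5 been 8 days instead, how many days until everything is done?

21

Actual critical path: N2→N8→N11 = 9+9+3 = 21 ⇒ 21 days.
N5 has 13 days of float (longest path through it is 8).
The critical path is still N2→N8→N11; finish is now 21 days.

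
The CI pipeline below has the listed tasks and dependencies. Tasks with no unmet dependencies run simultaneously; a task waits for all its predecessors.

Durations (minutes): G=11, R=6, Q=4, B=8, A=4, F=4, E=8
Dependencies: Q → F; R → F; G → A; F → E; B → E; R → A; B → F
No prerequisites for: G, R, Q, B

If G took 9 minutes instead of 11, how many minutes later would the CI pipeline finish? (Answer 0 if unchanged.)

Actual critical path: B→F→E = 8+4+8 = 20 ⇒ 20 minutes.
G has 5 minutes of float (longest path through it is 15).
That remains the longest chain; total 20 minutes.
Change in finish: 20 − 20 = +0 minutes.

0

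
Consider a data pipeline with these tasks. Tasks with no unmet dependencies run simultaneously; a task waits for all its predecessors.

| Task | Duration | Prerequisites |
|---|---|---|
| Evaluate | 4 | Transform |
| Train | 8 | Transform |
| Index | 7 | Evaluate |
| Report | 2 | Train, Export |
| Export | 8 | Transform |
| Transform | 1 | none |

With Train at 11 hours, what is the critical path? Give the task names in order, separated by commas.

Baseline: Transform→Evaluate→Index = 1+4+7 = 12 → 12 hours.
The longest path through Train is only 11 hours, so Train has float 1.
New critical path: Transform→Train→Report = 1+11+2 = 14 ⇒ 14 hours.

Transform, Train, Report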